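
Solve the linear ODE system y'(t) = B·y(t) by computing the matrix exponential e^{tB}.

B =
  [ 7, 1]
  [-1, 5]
e^{tB} =
  [t*exp(6*t) + exp(6*t), t*exp(6*t)]
  [-t*exp(6*t), -t*exp(6*t) + exp(6*t)]

Strategy: write B = P · J · P⁻¹ where J is a Jordan canonical form, so e^{tB} = P · e^{tJ} · P⁻¹, and e^{tJ} can be computed block-by-block.

B has Jordan form
J =
  [6, 1]
  [0, 6]
(up to reordering of blocks).

Per-block formulas:
  For a 2×2 Jordan block J_2(6): exp(t · J_2(6)) = e^(6t)·(I + t·N), where N is the 2×2 nilpotent shift.

After assembling e^{tJ} and conjugating by P, we get:

e^{tB} =
  [t*exp(6*t) + exp(6*t), t*exp(6*t)]
  [-t*exp(6*t), -t*exp(6*t) + exp(6*t)]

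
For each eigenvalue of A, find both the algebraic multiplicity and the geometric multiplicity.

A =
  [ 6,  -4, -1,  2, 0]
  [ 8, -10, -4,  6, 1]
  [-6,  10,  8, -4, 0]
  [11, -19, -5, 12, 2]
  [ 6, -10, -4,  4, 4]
λ = 4: alg = 5, geom = 2

Step 1 — factor the characteristic polynomial to read off the algebraic multiplicities:
  χ_A(x) = (x - 4)^5

Step 2 — compute geometric multiplicities via the rank-nullity identity g(λ) = n − rank(A − λI):
  rank(A − (4)·I) = 3, so dim ker(A − (4)·I) = n − 3 = 2

Summary:
  λ = 4: algebraic multiplicity = 5, geometric multiplicity = 2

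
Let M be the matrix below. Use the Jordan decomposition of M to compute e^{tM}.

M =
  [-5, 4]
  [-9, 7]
e^{tM} =
  [-6*t*exp(t) + exp(t), 4*t*exp(t)]
  [-9*t*exp(t), 6*t*exp(t) + exp(t)]

Strategy: write M = P · J · P⁻¹ where J is a Jordan canonical form, so e^{tM} = P · e^{tJ} · P⁻¹, and e^{tJ} can be computed block-by-block.

M has Jordan form
J =
  [1, 1]
  [0, 1]
(up to reordering of blocks).

Per-block formulas:
  For a 2×2 Jordan block J_2(1): exp(t · J_2(1)) = e^(1t)·(I + t·N), where N is the 2×2 nilpotent shift.

After assembling e^{tJ} and conjugating by P, we get:

e^{tM} =
  [-6*t*exp(t) + exp(t), 4*t*exp(t)]
  [-9*t*exp(t), 6*t*exp(t) + exp(t)]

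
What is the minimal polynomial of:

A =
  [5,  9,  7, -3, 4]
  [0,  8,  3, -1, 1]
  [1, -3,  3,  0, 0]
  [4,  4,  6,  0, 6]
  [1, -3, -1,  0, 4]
x^3 - 12*x^2 + 48*x - 64

The characteristic polynomial is χ_A(x) = (x - 4)^5, so the eigenvalues are known. The minimal polynomial is
  m_A(x) = Π_λ (x − λ)^{k_λ}
where k_λ is the size of the *largest* Jordan block for λ (equivalently, the smallest k with (A − λI)^k v = 0 for every generalised eigenvector v of λ).

  λ = 4: largest Jordan block has size 3, contributing (x − 4)^3

So m_A(x) = (x - 4)^3 = x^3 - 12*x^2 + 48*x - 64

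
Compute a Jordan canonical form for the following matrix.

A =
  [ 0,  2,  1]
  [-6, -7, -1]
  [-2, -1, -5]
J_3(-4)

The characteristic polynomial is
  det(x·I − A) = x^3 + 12*x^2 + 48*x + 64 = (x + 4)^3

Eigenvalues and multiplicities (the geometric multiplicity of λ is n − rank(A − λI), which equals the number of Jordan blocks for λ):
  λ = -4: algebraic multiplicity = 3, geometric multiplicity = 1

Determining the block sizes for each eigenvalue:
  λ = -4: one block (gm = 1), so the single block has size am = 3 → block sizes [3]

Assembling the blocks gives a Jordan form
J =
  [-4,  1,  0]
  [ 0, -4,  1]
  [ 0,  0, -4]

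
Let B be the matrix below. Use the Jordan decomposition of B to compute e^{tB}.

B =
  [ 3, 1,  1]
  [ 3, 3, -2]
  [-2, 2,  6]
e^{tB} =
  [t^2*exp(4*t) - t*exp(4*t) + exp(4*t), t*exp(4*t), -t^2*exp(4*t)/2 + t*exp(4*t)]
  [-t^2*exp(4*t) + 3*t*exp(4*t), -t*exp(4*t) + exp(4*t), t^2*exp(4*t)/2 - 2*t*exp(4*t)]
  [2*t^2*exp(4*t) - 2*t*exp(4*t), 2*t*exp(4*t), -t^2*exp(4*t) + 2*t*exp(4*t) + exp(4*t)]

Strategy: write B = P · J · P⁻¹ where J is a Jordan canonical form, so e^{tB} = P · e^{tJ} · P⁻¹, and e^{tJ} can be computed block-by-block.

B has Jordan form
J =
  [4, 1, 0]
  [0, 4, 1]
  [0, 0, 4]
(up to reordering of blocks).

Per-block formulas:
  For a 3×3 Jordan block J_3(4): exp(t · J_3(4)) = e^(4t)·(I + t·N + (t^2/2)·N^2), where N is the 3×3 nilpotent shift.

After assembling e^{tJ} and conjugating by P, we get:

e^{tB} =
  [t^2*exp(4*t) - t*exp(4*t) + exp(4*t), t*exp(4*t), -t^2*exp(4*t)/2 + t*exp(4*t)]
  [-t^2*exp(4*t) + 3*t*exp(4*t), -t*exp(4*t) + exp(4*t), t^2*exp(4*t)/2 - 2*t*exp(4*t)]
  [2*t^2*exp(4*t) - 2*t*exp(4*t), 2*t*exp(4*t), -t^2*exp(4*t) + 2*t*exp(4*t) + exp(4*t)]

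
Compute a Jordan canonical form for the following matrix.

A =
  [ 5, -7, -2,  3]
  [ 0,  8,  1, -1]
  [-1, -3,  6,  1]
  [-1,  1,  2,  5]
J_3(6) ⊕ J_1(6)

The characteristic polynomial is
  det(x·I − A) = x^4 - 24*x^3 + 216*x^2 - 864*x + 1296 = (x - 6)^4

Eigenvalues and multiplicities (the geometric multiplicity of λ is n − rank(A − λI), which equals the number of Jordan blocks for λ):
  λ = 6: algebraic multiplicity = 4, geometric multiplicity = 2

Determining the block sizes for each eigenvalue:
  λ = 6: with am = 4 and gm = 2, the partition is not yet determined (e.g. several partitions of 4 into 2 parts exist). Let N = A − (6)·I. Computing rank(N^1) = 2, rank(N^2) = 1, rank(N^3) = 0; the number of blocks of size ≥ j is rank(N^{j−1}) − rank(N^j), giving [2, 1, 1]. So we have 1 block(s) of size 3, 1 block(s) of size 1 → block sizes [3, 1]

Assembling the blocks gives a Jordan form
J =
  [6, 1, 0, 0]
  [0, 6, 1, 0]
  [0, 0, 6, 0]
  [0, 0, 0, 6]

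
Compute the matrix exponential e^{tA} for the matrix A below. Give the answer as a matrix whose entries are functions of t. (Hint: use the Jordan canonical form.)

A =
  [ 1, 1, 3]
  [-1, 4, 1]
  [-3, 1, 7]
e^{tA} =
  [-t^2*exp(4*t)/2 - 3*t*exp(4*t) + exp(4*t), t*exp(4*t), t^2*exp(4*t)/2 + 3*t*exp(4*t)]
  [-t*exp(4*t), exp(4*t), t*exp(4*t)]
  [-t^2*exp(4*t)/2 - 3*t*exp(4*t), t*exp(4*t), t^2*exp(4*t)/2 + 3*t*exp(4*t) + exp(4*t)]

Strategy: write A = P · J · P⁻¹ where J is a Jordan canonical form, so e^{tA} = P · e^{tJ} · P⁻¹, and e^{tJ} can be computed block-by-block.

A has Jordan form
J =
  [4, 1, 0]
  [0, 4, 1]
  [0, 0, 4]
(up to reordering of blocks).

Per-block formulas:
  For a 3×3 Jordan block J_3(4): exp(t · J_3(4)) = e^(4t)·(I + t·N + (t^2/2)·N^2), where N is the 3×3 nilpotent shift.

After assembling e^{tJ} and conjugating by P, we get:

e^{tA} =
  [-t^2*exp(4*t)/2 - 3*t*exp(4*t) + exp(4*t), t*exp(4*t), t^2*exp(4*t)/2 + 3*t*exp(4*t)]
  [-t*exp(4*t), exp(4*t), t*exp(4*t)]
  [-t^2*exp(4*t)/2 - 3*t*exp(4*t), t*exp(4*t), t^2*exp(4*t)/2 + 3*t*exp(4*t) + exp(4*t)]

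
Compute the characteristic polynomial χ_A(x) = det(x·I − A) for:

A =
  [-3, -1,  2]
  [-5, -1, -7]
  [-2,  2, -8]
x^3 + 12*x^2 + 48*x + 64

Expanding det(x·I − A) (e.g. by cofactor expansion or by noting that A is similar to its Jordan form J, which has the same characteristic polynomial as A) gives
  χ_A(x) = x^3 + 12*x^2 + 48*x + 64
which factors as (x + 4)^3. The eigenvalues (with algebraic multiplicities) are λ = -4 with multiplicity 3.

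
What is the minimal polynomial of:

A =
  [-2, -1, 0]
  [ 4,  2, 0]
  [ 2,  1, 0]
x^2

The characteristic polynomial is χ_A(x) = x^3, so the eigenvalues are known. The minimal polynomial is
  m_A(x) = Π_λ (x − λ)^{k_λ}
where k_λ is the size of the *largest* Jordan block for λ (equivalently, the smallest k with (A − λI)^k v = 0 for every generalised eigenvector v of λ).

  λ = 0: largest Jordan block has size 2, contributing (x − 0)^2

So m_A(x) = x^2 = x^2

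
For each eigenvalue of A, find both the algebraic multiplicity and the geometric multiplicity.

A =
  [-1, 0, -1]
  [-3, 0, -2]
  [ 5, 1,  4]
λ = 1: alg = 3, geom = 1

Step 1 — factor the characteristic polynomial to read off the algebraic multiplicities:
  χ_A(x) = (x - 1)^3

Step 2 — compute geometric multiplicities via the rank-nullity identity g(λ) = n − rank(A − λI):
  rank(A − (1)·I) = 2, so dim ker(A − (1)·I) = n − 2 = 1

Summary:
  λ = 1: algebraic multiplicity = 3, geometric multiplicity = 1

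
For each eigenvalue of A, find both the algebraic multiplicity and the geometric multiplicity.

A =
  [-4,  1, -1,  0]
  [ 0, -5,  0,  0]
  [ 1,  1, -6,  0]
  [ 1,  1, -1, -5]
λ = -5: alg = 4, geom = 3

Step 1 — factor the characteristic polynomial to read off the algebraic multiplicities:
  χ_A(x) = (x + 5)^4

Step 2 — compute geometric multiplicities via the rank-nullity identity g(λ) = n − rank(A − λI):
  rank(A − (-5)·I) = 1, so dim ker(A − (-5)·I) = n − 1 = 3

Summary:
  λ = -5: algebraic multiplicity = 4, geometric multiplicity = 3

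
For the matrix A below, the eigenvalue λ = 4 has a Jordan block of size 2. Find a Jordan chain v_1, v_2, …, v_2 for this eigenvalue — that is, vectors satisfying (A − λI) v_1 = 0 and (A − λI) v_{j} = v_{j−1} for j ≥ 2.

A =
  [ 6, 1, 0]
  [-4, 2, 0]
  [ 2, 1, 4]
A Jordan chain for λ = 4 of length 2:
v_1 = (2, -4, 2)ᵀ
v_2 = (1, 0, 0)ᵀ

Let N = A − (4)·I. We want v_2 with N^2 v_2 = 0 but N^1 v_2 ≠ 0; then v_{j-1} := N · v_j for j = 2, …, 2.

Pick v_2 = (1, 0, 0)ᵀ.
Then v_1 = N · v_2 = (2, -4, 2)ᵀ.

Sanity check: (A − (4)·I) v_1 = (0, 0, 0)ᵀ = 0. ✓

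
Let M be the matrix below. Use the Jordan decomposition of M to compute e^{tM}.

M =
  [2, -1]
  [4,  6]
e^{tM} =
  [-2*t*exp(4*t) + exp(4*t), -t*exp(4*t)]
  [4*t*exp(4*t), 2*t*exp(4*t) + exp(4*t)]

Strategy: write M = P · J · P⁻¹ where J is a Jordan canonical form, so e^{tM} = P · e^{tJ} · P⁻¹, and e^{tJ} can be computed block-by-block.

M has Jordan form
J =
  [4, 1]
  [0, 4]
(up to reordering of blocks).

Per-block formulas:
  For a 2×2 Jordan block J_2(4): exp(t · J_2(4)) = e^(4t)·(I + t·N), where N is the 2×2 nilpotent shift.

After assembling e^{tJ} and conjugating by P, we get:

e^{tM} =
  [-2*t*exp(4*t) + exp(4*t), -t*exp(4*t)]
  [4*t*exp(4*t), 2*t*exp(4*t) + exp(4*t)]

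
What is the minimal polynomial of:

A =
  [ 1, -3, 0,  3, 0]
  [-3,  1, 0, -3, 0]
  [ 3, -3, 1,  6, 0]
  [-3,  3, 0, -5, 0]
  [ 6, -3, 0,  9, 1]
x^2 + x - 2

The characteristic polynomial is χ_A(x) = (x - 1)^3*(x + 2)^2, so the eigenvalues are known. The minimal polynomial is
  m_A(x) = Π_λ (x − λ)^{k_λ}
where k_λ is the size of the *largest* Jordan block for λ (equivalently, the smallest k with (A − λI)^k v = 0 for every generalised eigenvector v of λ).

  λ = -2: largest Jordan block has size 1, contributing (x + 2)
  λ = 1: largest Jordan block has size 1, contributing (x − 1)

So m_A(x) = (x - 1)*(x + 2) = x^2 + x - 2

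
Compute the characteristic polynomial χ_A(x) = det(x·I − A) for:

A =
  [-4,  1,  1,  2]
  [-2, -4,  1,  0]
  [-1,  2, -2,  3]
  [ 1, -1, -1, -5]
x^4 + 15*x^3 + 84*x^2 + 208*x + 192

Expanding det(x·I − A) (e.g. by cofactor expansion or by noting that A is similar to its Jordan form J, which has the same characteristic polynomial as A) gives
  χ_A(x) = x^4 + 15*x^3 + 84*x^2 + 208*x + 192
which factors as (x + 3)*(x + 4)^3. The eigenvalues (with algebraic multiplicities) are λ = -4 with multiplicity 3, λ = -3 with multiplicity 1.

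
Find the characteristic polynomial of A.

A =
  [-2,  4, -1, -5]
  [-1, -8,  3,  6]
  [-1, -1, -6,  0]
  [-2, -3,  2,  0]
x^4 + 16*x^3 + 90*x^2 + 200*x + 125

Expanding det(x·I − A) (e.g. by cofactor expansion or by noting that A is similar to its Jordan form J, which has the same characteristic polynomial as A) gives
  χ_A(x) = x^4 + 16*x^3 + 90*x^2 + 200*x + 125
which factors as (x + 1)*(x + 5)^3. The eigenvalues (with algebraic multiplicities) are λ = -5 with multiplicity 3, λ = -1 with multiplicity 1.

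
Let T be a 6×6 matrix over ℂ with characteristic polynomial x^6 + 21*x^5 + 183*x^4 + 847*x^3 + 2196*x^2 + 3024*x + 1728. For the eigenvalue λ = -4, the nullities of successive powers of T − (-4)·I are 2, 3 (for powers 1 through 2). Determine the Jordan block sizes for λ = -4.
Block sizes for λ = -4: [2, 1]

From the dimensions of kernels of powers, the number of Jordan blocks of size at least j is d_j − d_{j−1} where d_j = dim ker(N^j) (with d_0 = 0). Computing the differences gives [2, 1].
The number of blocks of size exactly k is (#blocks of size ≥ k) − (#blocks of size ≥ k + 1), so the partition is: 1 block(s) of size 1, 1 block(s) of size 2.
In nonincreasing order the block sizes are [2, 1].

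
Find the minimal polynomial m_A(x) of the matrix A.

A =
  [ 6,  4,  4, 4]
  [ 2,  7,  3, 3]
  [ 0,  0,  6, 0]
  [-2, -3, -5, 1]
x^3 - 14*x^2 + 64*x - 96

The characteristic polynomial is χ_A(x) = (x - 6)^2*(x - 4)^2, so the eigenvalues are known. The minimal polynomial is
  m_A(x) = Π_λ (x − λ)^{k_λ}
where k_λ is the size of the *largest* Jordan block for λ (equivalently, the smallest k with (A − λI)^k v = 0 for every generalised eigenvector v of λ).

  λ = 4: largest Jordan block has size 2, contributing (x − 4)^2
  λ = 6: largest Jordan block has size 1, contributing (x − 6)

So m_A(x) = (x - 6)*(x - 4)^2 = x^3 - 14*x^2 + 64*x - 96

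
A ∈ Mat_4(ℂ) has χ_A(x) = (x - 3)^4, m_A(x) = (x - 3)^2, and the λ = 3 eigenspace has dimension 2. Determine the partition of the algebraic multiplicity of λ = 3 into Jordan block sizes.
Block sizes for λ = 3: [2, 2]

Step 1 — from the characteristic polynomial, algebraic multiplicity of λ = 3 is 4. From dim ker(A − (3)·I) = 2, there are exactly 2 Jordan blocks for λ = 3.
Step 2 — from the minimal polynomial, the factor (x − 3)^2 tells us the largest block for λ = 3 has size 2.
Step 3 — with total size 4, 2 blocks, and largest block 2, the block sizes (in nonincreasing order) are [2, 2].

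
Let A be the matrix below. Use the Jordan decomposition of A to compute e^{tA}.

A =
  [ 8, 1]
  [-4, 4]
e^{tA} =
  [2*t*exp(6*t) + exp(6*t), t*exp(6*t)]
  [-4*t*exp(6*t), -2*t*exp(6*t) + exp(6*t)]

Strategy: write A = P · J · P⁻¹ where J is a Jordan canonical form, so e^{tA} = P · e^{tJ} · P⁻¹, and e^{tJ} can be computed block-by-block.

A has Jordan form
J =
  [6, 1]
  [0, 6]
(up to reordering of blocks).

Per-block formulas:
  For a 2×2 Jordan block J_2(6): exp(t · J_2(6)) = e^(6t)·(I + t·N), where N is the 2×2 nilpotent shift.

After assembling e^{tJ} and conjugating by P, we get:

e^{tA} =
  [2*t*exp(6*t) + exp(6*t), t*exp(6*t)]
  [-4*t*exp(6*t), -2*t*exp(6*t) + exp(6*t)]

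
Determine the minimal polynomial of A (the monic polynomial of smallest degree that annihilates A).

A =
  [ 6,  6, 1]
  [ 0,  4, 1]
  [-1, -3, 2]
x^3 - 12*x^2 + 48*x - 64

The characteristic polynomial is χ_A(x) = (x - 4)^3, so the eigenvalues are known. The minimal polynomial is
  m_A(x) = Π_λ (x − λ)^{k_λ}
where k_λ is the size of the *largest* Jordan block for λ (equivalently, the smallest k with (A − λI)^k v = 0 for every generalised eigenvector v of λ).

  λ = 4: largest Jordan block has size 3, contributing (x − 4)^3

So m_A(x) = (x - 4)^3 = x^3 - 12*x^2 + 48*x - 64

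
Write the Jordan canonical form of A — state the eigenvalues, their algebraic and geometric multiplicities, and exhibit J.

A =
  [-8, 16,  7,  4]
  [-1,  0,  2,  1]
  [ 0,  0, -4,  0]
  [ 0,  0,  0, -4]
J_3(-4) ⊕ J_1(-4)

The characteristic polynomial is
  det(x·I − A) = x^4 + 16*x^3 + 96*x^2 + 256*x + 256 = (x + 4)^4

Eigenvalues and multiplicities (the geometric multiplicity of λ is n − rank(A − λI), which equals the number of Jordan blocks for λ):
  λ = -4: algebraic multiplicity = 4, geometric multiplicity = 2

Determining the block sizes for each eigenvalue:
  λ = -4: with am = 4 and gm = 2, the partition is not yet determined (e.g. several partitions of 4 into 2 parts exist). Let N = A − (-4)·I. Computing rank(N^1) = 2, rank(N^2) = 1, rank(N^3) = 0; the number of blocks of size ≥ j is rank(N^{j−1}) − rank(N^j), giving [2, 1, 1]. So we have 1 block(s) of size 3, 1 block(s) of size 1 → block sizes [3, 1]

Assembling the blocks gives a Jordan form
J =
  [-4,  1,  0,  0]
  [ 0, -4,  1,  0]
  [ 0,  0, -4,  0]
  [ 0,  0,  0, -4]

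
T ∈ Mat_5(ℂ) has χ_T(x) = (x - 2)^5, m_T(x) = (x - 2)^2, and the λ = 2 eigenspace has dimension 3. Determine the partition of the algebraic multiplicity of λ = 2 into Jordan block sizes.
Block sizes for λ = 2: [2, 2, 1]

Step 1 — from the characteristic polynomial, algebraic multiplicity of λ = 2 is 5. From dim ker(T − (2)·I) = 3, there are exactly 3 Jordan blocks for λ = 2.
Step 2 — from the minimal polynomial, the factor (x − 2)^2 tells us the largest block for λ = 2 has size 2.
Step 3 — with total size 5, 3 blocks, and largest block 2, the block sizes (in nonincreasing order) are [2, 2, 1].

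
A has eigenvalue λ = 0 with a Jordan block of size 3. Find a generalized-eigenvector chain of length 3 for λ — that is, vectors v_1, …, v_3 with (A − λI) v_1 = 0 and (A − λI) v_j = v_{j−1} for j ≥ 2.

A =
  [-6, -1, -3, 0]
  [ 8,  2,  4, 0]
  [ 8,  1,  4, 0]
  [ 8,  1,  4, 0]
A Jordan chain for λ = 0 of length 3:
v_1 = (4, 0, -8, -8)ᵀ
v_2 = (-6, 8, 8, 8)ᵀ
v_3 = (1, 0, 0, 0)ᵀ

Let N = A − (0)·I. We want v_3 with N^3 v_3 = 0 but N^2 v_3 ≠ 0; then v_{j-1} := N · v_j for j = 3, …, 2.

Pick v_3 = (1, 0, 0, 0)ᵀ.
Then v_2 = N · v_3 = (-6, 8, 8, 8)ᵀ.
Then v_1 = N · v_2 = (4, 0, -8, -8)ᵀ.

Sanity check: (A − (0)·I) v_1 = (0, 0, 0, 0)ᵀ = 0. ✓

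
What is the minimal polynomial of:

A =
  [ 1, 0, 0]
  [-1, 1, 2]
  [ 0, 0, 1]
x^2 - 2*x + 1

The characteristic polynomial is χ_A(x) = (x - 1)^3, so the eigenvalues are known. The minimal polynomial is
  m_A(x) = Π_λ (x − λ)^{k_λ}
where k_λ is the size of the *largest* Jordan block for λ (equivalently, the smallest k with (A − λI)^k v = 0 for every generalised eigenvector v of λ).

  λ = 1: largest Jordan block has size 2, contributing (x − 1)^2

So m_A(x) = (x - 1)^2 = x^2 - 2*x + 1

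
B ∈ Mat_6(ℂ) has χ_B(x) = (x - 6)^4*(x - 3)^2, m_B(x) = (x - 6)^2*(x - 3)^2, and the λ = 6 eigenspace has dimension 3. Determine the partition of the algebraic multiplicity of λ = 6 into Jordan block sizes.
Block sizes for λ = 6: [2, 1, 1]

Step 1 — from the characteristic polynomial, algebraic multiplicity of λ = 6 is 4. From dim ker(B − (6)·I) = 3, there are exactly 3 Jordan blocks for λ = 6.
Step 2 — from the minimal polynomial, the factor (x − 6)^2 tells us the largest block for λ = 6 has size 2.
Step 3 — with total size 4, 3 blocks, and largest block 2, the block sizes (in nonincreasing order) are [2, 1, 1].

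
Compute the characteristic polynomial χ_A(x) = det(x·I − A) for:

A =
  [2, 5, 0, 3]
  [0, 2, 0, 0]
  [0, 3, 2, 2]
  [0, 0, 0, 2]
x^4 - 8*x^3 + 24*x^2 - 32*x + 16

Expanding det(x·I − A) (e.g. by cofactor expansion or by noting that A is similar to its Jordan form J, which has the same characteristic polynomial as A) gives
  χ_A(x) = x^4 - 8*x^3 + 24*x^2 - 32*x + 16
which factors as (x - 2)^4. The eigenvalues (with algebraic multiplicities) are λ = 2 with multiplicity 4.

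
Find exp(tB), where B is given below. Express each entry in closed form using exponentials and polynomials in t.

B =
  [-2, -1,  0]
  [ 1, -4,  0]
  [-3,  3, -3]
e^{tB} =
  [t*exp(-3*t) + exp(-3*t), -t*exp(-3*t), 0]
  [t*exp(-3*t), -t*exp(-3*t) + exp(-3*t), 0]
  [-3*t*exp(-3*t), 3*t*exp(-3*t), exp(-3*t)]

Strategy: write B = P · J · P⁻¹ where J is a Jordan canonical form, so e^{tB} = P · e^{tJ} · P⁻¹, and e^{tJ} can be computed block-by-block.

B has Jordan form
J =
  [-3,  1,  0]
  [ 0, -3,  0]
  [ 0,  0, -3]
(up to reordering of blocks).

Per-block formulas:
  For a 2×2 Jordan block J_2(-3): exp(t · J_2(-3)) = e^(-3t)·(I + t·N), where N is the 2×2 nilpotent shift.
  For a 1×1 block at λ = -3: exp(t · [-3]) = [e^(-3t)].

After assembling e^{tJ} and conjugating by P, we get:

e^{tB} =
  [t*exp(-3*t) + exp(-3*t), -t*exp(-3*t), 0]
  [t*exp(-3*t), -t*exp(-3*t) + exp(-3*t), 0]
  [-3*t*exp(-3*t), 3*t*exp(-3*t), exp(-3*t)]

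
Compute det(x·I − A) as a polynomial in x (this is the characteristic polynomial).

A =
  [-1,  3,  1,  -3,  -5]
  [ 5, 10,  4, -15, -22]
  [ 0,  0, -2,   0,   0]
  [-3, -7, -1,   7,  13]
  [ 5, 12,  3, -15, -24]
x^5 + 10*x^4 + 40*x^3 + 80*x^2 + 80*x + 32

Expanding det(x·I − A) (e.g. by cofactor expansion or by noting that A is similar to its Jordan form J, which has the same characteristic polynomial as A) gives
  χ_A(x) = x^5 + 10*x^4 + 40*x^3 + 80*x^2 + 80*x + 32
which factors as (x + 2)^5. The eigenvalues (with algebraic multiplicities) are λ = -2 with multiplicity 5.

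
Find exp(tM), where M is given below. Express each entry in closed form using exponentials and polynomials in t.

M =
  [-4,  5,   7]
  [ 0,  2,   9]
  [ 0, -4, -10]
e^{tM} =
  [exp(-4*t), t^2*exp(-4*t) + 5*t*exp(-4*t), 3*t^2*exp(-4*t)/2 + 7*t*exp(-4*t)]
  [0, 6*t*exp(-4*t) + exp(-4*t), 9*t*exp(-4*t)]
  [0, -4*t*exp(-4*t), -6*t*exp(-4*t) + exp(-4*t)]

Strategy: write M = P · J · P⁻¹ where J is a Jordan canonical form, so e^{tM} = P · e^{tJ} · P⁻¹, and e^{tJ} can be computed block-by-block.

M has Jordan form
J =
  [-4,  1,  0]
  [ 0, -4,  1]
  [ 0,  0, -4]
(up to reordering of blocks).

Per-block formulas:
  For a 3×3 Jordan block J_3(-4): exp(t · J_3(-4)) = e^(-4t)·(I + t·N + (t^2/2)·N^2), where N is the 3×3 nilpotent shift.

After assembling e^{tJ} and conjugating by P, we get:

e^{tM} =
  [exp(-4*t), t^2*exp(-4*t) + 5*t*exp(-4*t), 3*t^2*exp(-4*t)/2 + 7*t*exp(-4*t)]
  [0, 6*t*exp(-4*t) + exp(-4*t), 9*t*exp(-4*t)]
  [0, -4*t*exp(-4*t), -6*t*exp(-4*t) + exp(-4*t)]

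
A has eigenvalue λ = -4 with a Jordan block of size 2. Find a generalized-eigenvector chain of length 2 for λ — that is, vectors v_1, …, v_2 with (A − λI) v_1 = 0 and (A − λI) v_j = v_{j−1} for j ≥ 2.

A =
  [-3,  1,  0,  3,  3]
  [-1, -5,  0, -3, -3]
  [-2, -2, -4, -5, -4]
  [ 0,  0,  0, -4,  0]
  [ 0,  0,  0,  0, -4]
A Jordan chain for λ = -4 of length 2:
v_1 = (1, -1, -2, 0, 0)ᵀ
v_2 = (1, 0, 0, 0, 0)ᵀ

Let N = A − (-4)·I. We want v_2 with N^2 v_2 = 0 but N^1 v_2 ≠ 0; then v_{j-1} := N · v_j for j = 2, …, 2.

Pick v_2 = (1, 0, 0, 0, 0)ᵀ.
Then v_1 = N · v_2 = (1, -1, -2, 0, 0)ᵀ.

Sanity check: (A − (-4)·I) v_1 = (0, 0, 0, 0, 0)ᵀ = 0. ✓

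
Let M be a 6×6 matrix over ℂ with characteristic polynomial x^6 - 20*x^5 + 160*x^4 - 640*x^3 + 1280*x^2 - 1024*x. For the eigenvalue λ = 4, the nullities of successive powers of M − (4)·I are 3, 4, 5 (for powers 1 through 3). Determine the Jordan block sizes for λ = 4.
Block sizes for λ = 4: [3, 1, 1]

From the dimensions of kernels of powers, the number of Jordan blocks of size at least j is d_j − d_{j−1} where d_j = dim ker(N^j) (with d_0 = 0). Computing the differences gives [3, 1, 1].
The number of blocks of size exactly k is (#blocks of size ≥ k) − (#blocks of size ≥ k + 1), so the partition is: 2 block(s) of size 1, 1 block(s) of size 3.
In nonincreasing order the block sizes are [3, 1, 1].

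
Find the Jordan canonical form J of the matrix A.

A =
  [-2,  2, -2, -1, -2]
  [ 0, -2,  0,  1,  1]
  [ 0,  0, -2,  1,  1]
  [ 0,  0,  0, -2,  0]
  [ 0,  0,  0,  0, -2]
J_2(-2) ⊕ J_2(-2) ⊕ J_1(-2)

The characteristic polynomial is
  det(x·I − A) = x^5 + 10*x^4 + 40*x^3 + 80*x^2 + 80*x + 32 = (x + 2)^5

Eigenvalues and multiplicities (the geometric multiplicity of λ is n − rank(A − λI), which equals the number of Jordan blocks for λ):
  λ = -2: algebraic multiplicity = 5, geometric multiplicity = 3

Determining the block sizes for each eigenvalue:
  λ = -2: with am = 5 and gm = 3, the partition is not yet determined (e.g. several partitions of 5 into 3 parts exist). Let N = A − (-2)·I. Computing rank(N^1) = 2, rank(N^2) = 0; the number of blocks of size ≥ j is rank(N^{j−1}) − rank(N^j), giving [3, 2]. So we have 2 block(s) of size 2, 1 block(s) of size 1 → block sizes [2, 2, 1]

Assembling the blocks gives a Jordan form
J =
  [-2,  1,  0,  0,  0]
  [ 0, -2,  0,  0,  0]
  [ 0,  0, -2,  1,  0]
  [ 0,  0,  0, -2,  0]
  [ 0,  0,  0,  0, -2]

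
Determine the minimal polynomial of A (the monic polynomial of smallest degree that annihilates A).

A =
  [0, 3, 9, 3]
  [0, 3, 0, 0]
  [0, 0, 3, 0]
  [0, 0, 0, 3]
x^2 - 3*x

The characteristic polynomial is χ_A(x) = x*(x - 3)^3, so the eigenvalues are known. The minimal polynomial is
  m_A(x) = Π_λ (x − λ)^{k_λ}
where k_λ is the size of the *largest* Jordan block for λ (equivalently, the smallest k with (A − λI)^k v = 0 for every generalised eigenvector v of λ).

  λ = 0: largest Jordan block has size 1, contributing (x − 0)
  λ = 3: largest Jordan block has size 1, contributing (x − 3)

So m_A(x) = x*(x - 3) = x^2 - 3*x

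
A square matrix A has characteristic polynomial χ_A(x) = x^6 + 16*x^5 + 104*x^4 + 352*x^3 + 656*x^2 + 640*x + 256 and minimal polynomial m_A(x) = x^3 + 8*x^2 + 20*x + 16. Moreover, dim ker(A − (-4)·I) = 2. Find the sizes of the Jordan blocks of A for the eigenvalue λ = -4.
Block sizes for λ = -4: [1, 1]

Step 1 — from the characteristic polynomial, algebraic multiplicity of λ = -4 is 2. From dim ker(A − (-4)·I) = 2, there are exactly 2 Jordan blocks for λ = -4.
Step 2 — from the minimal polynomial, the factor (x + 4) tells us the largest block for λ = -4 has size 1.
Step 3 — with total size 2, 2 blocks, and largest block 1, the block sizes (in nonincreasing order) are [1, 1].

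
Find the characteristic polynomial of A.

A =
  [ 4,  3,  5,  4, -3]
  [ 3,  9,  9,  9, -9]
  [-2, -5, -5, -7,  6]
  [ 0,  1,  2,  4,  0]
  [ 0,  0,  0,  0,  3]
x^5 - 15*x^4 + 90*x^3 - 270*x^2 + 405*x - 243

Expanding det(x·I − A) (e.g. by cofactor expansion or by noting that A is similar to its Jordan form J, which has the same characteristic polynomial as A) gives
  χ_A(x) = x^5 - 15*x^4 + 90*x^3 - 270*x^2 + 405*x - 243
which factors as (x - 3)^5. The eigenvalues (with algebraic multiplicities) are λ = 3 with multiplicity 5.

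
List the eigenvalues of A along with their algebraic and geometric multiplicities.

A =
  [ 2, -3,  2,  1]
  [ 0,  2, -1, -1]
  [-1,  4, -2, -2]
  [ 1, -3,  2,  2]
λ = 1: alg = 4, geom = 2

Step 1 — factor the characteristic polynomial to read off the algebraic multiplicities:
  χ_A(x) = (x - 1)^4

Step 2 — compute geometric multiplicities via the rank-nullity identity g(λ) = n − rank(A − λI):
  rank(A − (1)·I) = 2, so dim ker(A − (1)·I) = n − 2 = 2

Summary:
  λ = 1: algebraic multiplicity = 4, geometric multiplicity = 2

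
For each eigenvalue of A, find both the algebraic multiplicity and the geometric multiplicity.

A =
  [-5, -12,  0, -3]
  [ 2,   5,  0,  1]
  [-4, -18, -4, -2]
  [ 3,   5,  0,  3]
λ = -4: alg = 1, geom = 1; λ = 1: alg = 3, geom = 1

Step 1 — factor the characteristic polynomial to read off the algebraic multiplicities:
  χ_A(x) = (x - 1)^3*(x + 4)

Step 2 — compute geometric multiplicities via the rank-nullity identity g(λ) = n − rank(A − λI):
  rank(A − (-4)·I) = 3, so dim ker(A − (-4)·I) = n − 3 = 1
  rank(A − (1)·I) = 3, so dim ker(A − (1)·I) = n − 3 = 1

Summary:
  λ = -4: algebraic multiplicity = 1, geometric multiplicity = 1
  λ = 1: algebraic multiplicity = 3, geometric multiplicity = 1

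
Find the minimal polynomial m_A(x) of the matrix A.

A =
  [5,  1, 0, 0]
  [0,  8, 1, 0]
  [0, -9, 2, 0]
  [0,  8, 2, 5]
x^3 - 15*x^2 + 75*x - 125

The characteristic polynomial is χ_A(x) = (x - 5)^4, so the eigenvalues are known. The minimal polynomial is
  m_A(x) = Π_λ (x − λ)^{k_λ}
where k_λ is the size of the *largest* Jordan block for λ (equivalently, the smallest k with (A − λI)^k v = 0 for every generalised eigenvector v of λ).

  λ = 5: largest Jordan block has size 3, contributing (x − 5)^3

So m_A(x) = (x - 5)^3 = x^3 - 15*x^2 + 75*x - 125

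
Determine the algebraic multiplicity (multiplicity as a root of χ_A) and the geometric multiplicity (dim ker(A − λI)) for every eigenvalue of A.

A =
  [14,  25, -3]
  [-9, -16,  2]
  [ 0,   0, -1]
λ = -1: alg = 3, geom = 1

Step 1 — factor the characteristic polynomial to read off the algebraic multiplicities:
  χ_A(x) = (x + 1)^3

Step 2 — compute geometric multiplicities via the rank-nullity identity g(λ) = n − rank(A − λI):
  rank(A − (-1)·I) = 2, so dim ker(A − (-1)·I) = n − 2 = 1

Summary:
  λ = -1: algebraic multiplicity = 3, geometric multiplicity = 1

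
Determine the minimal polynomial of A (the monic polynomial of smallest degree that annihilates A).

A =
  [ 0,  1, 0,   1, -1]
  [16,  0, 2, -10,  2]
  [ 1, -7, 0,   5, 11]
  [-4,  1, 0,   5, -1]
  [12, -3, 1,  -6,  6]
x^4 - 7*x^3 + 15*x^2 - 13*x + 4

The characteristic polynomial is χ_A(x) = (x - 4)^2*(x - 1)^3, so the eigenvalues are known. The minimal polynomial is
  m_A(x) = Π_λ (x − λ)^{k_λ}
where k_λ is the size of the *largest* Jordan block for λ (equivalently, the smallest k with (A − λI)^k v = 0 for every generalised eigenvector v of λ).

  λ = 1: largest Jordan block has size 3, contributing (x − 1)^3
  λ = 4: largest Jordan block has size 1, contributing (x − 4)

So m_A(x) = (x - 4)*(x - 1)^3 = x^4 - 7*x^3 + 15*x^2 - 13*x + 4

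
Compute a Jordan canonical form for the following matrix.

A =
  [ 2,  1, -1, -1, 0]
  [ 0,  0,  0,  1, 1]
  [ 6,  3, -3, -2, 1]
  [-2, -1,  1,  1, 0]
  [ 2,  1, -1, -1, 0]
J_2(0) ⊕ J_2(0) ⊕ J_1(0)

The characteristic polynomial is
  det(x·I − A) = x^5

Eigenvalues and multiplicities (the geometric multiplicity of λ is n − rank(A − λI), which equals the number of Jordan blocks for λ):
  λ = 0: algebraic multiplicity = 5, geometric multiplicity = 3

Determining the block sizes for each eigenvalue:
  λ = 0: with am = 5 and gm = 3, the partition is not yet determined (e.g. several partitions of 5 into 3 parts exist). Let N = A − (0)·I. Computing rank(N^1) = 2, rank(N^2) = 0; the number of blocks of size ≥ j is rank(N^{j−1}) − rank(N^j), giving [3, 2]. So we have 2 block(s) of size 2, 1 block(s) of size 1 → block sizes [2, 2, 1]

Assembling the blocks gives a Jordan form
J =
  [0, 1, 0, 0, 0]
  [0, 0, 0, 0, 0]
  [0, 0, 0, 1, 0]
  [0, 0, 0, 0, 0]
  [0, 0, 0, 0, 0]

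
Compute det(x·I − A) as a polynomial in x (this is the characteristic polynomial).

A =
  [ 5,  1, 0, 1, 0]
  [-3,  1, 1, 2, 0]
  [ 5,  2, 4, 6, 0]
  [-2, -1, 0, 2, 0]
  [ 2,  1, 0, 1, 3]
x^5 - 15*x^4 + 90*x^3 - 270*x^2 + 405*x - 243

Expanding det(x·I − A) (e.g. by cofactor expansion or by noting that A is similar to its Jordan form J, which has the same characteristic polynomial as A) gives
  χ_A(x) = x^5 - 15*x^4 + 90*x^3 - 270*x^2 + 405*x - 243
which factors as (x - 3)^5. The eigenvalues (with algebraic multiplicities) are λ = 3 with multiplicity 5.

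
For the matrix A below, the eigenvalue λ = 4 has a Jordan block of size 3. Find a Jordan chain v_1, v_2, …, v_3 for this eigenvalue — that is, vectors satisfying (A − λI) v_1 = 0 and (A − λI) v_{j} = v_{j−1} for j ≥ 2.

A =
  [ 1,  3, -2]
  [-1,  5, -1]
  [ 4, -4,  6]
A Jordan chain for λ = 4 of length 3:
v_1 = (-2, -2, 0)ᵀ
v_2 = (-3, -1, 4)ᵀ
v_3 = (1, 0, 0)ᵀ

Let N = A − (4)·I. We want v_3 with N^3 v_3 = 0 but N^2 v_3 ≠ 0; then v_{j-1} := N · v_j for j = 3, …, 2.

Pick v_3 = (1, 0, 0)ᵀ.
Then v_2 = N · v_3 = (-3, -1, 4)ᵀ.
Then v_1 = N · v_2 = (-2, -2, 0)ᵀ.

Sanity check: (A − (4)·I) v_1 = (0, 0, 0)ᵀ = 0. ✓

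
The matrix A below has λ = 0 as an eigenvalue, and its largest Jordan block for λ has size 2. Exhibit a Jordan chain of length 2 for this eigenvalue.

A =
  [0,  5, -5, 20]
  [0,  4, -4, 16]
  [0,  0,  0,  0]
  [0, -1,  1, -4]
A Jordan chain for λ = 0 of length 2:
v_1 = (5, 4, 0, -1)ᵀ
v_2 = (0, 1, 0, 0)ᵀ

Let N = A − (0)·I. We want v_2 with N^2 v_2 = 0 but N^1 v_2 ≠ 0; then v_{j-1} := N · v_j for j = 2, …, 2.

Pick v_2 = (0, 1, 0, 0)ᵀ.
Then v_1 = N · v_2 = (5, 4, 0, -1)ᵀ.

Sanity check: (A − (0)·I) v_1 = (0, 0, 0, 0)ᵀ = 0. ✓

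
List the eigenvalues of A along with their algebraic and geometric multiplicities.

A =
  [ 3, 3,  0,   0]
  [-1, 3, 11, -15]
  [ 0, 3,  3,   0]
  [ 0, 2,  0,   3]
λ = 3: alg = 4, geom = 2

Step 1 — factor the characteristic polynomial to read off the algebraic multiplicities:
  χ_A(x) = (x - 3)^4

Step 2 — compute geometric multiplicities via the rank-nullity identity g(λ) = n − rank(A − λI):
  rank(A − (3)·I) = 2, so dim ker(A − (3)·I) = n − 2 = 2

Summary:
  λ = 3: algebraic multiplicity = 4, geometric multiplicity = 2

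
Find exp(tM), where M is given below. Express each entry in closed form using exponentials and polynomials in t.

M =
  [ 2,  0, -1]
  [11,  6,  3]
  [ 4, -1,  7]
e^{tM} =
  [5*t^2*exp(5*t)/2 - 3*t*exp(5*t) + exp(5*t), t^2*exp(5*t)/2, t^2*exp(5*t)/2 - t*exp(5*t)]
  [-5*t^2*exp(5*t) + 11*t*exp(5*t), -t^2*exp(5*t) + t*exp(5*t) + exp(5*t), -t^2*exp(5*t) + 3*t*exp(5*t)]
  [-15*t^2*exp(5*t)/2 + 4*t*exp(5*t), -3*t^2*exp(5*t)/2 - t*exp(5*t), -3*t^2*exp(5*t)/2 + 2*t*exp(5*t) + exp(5*t)]

Strategy: write M = P · J · P⁻¹ where J is a Jordan canonical form, so e^{tM} = P · e^{tJ} · P⁻¹, and e^{tJ} can be computed block-by-block.

M has Jordan form
J =
  [5, 1, 0]
  [0, 5, 1]
  [0, 0, 5]
(up to reordering of blocks).

Per-block formulas:
  For a 3×3 Jordan block J_3(5): exp(t · J_3(5)) = e^(5t)·(I + t·N + (t^2/2)·N^2), where N is the 3×3 nilpotent shift.

After assembling e^{tJ} and conjugating by P, we get:

e^{tM} =
  [5*t^2*exp(5*t)/2 - 3*t*exp(5*t) + exp(5*t), t^2*exp(5*t)/2, t^2*exp(5*t)/2 - t*exp(5*t)]
  [-5*t^2*exp(5*t) + 11*t*exp(5*t), -t^2*exp(5*t) + t*exp(5*t) + exp(5*t), -t^2*exp(5*t) + 3*t*exp(5*t)]
  [-15*t^2*exp(5*t)/2 + 4*t*exp(5*t), -3*t^2*exp(5*t)/2 - t*exp(5*t), -3*t^2*exp(5*t)/2 + 2*t*exp(5*t) + exp(5*t)]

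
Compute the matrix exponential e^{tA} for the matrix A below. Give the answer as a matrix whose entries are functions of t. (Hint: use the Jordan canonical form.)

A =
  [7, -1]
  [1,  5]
e^{tA} =
  [t*exp(6*t) + exp(6*t), -t*exp(6*t)]
  [t*exp(6*t), -t*exp(6*t) + exp(6*t)]

Strategy: write A = P · J · P⁻¹ where J is a Jordan canonical form, so e^{tA} = P · e^{tJ} · P⁻¹, and e^{tJ} can be computed block-by-block.

A has Jordan form
J =
  [6, 1]
  [0, 6]
(up to reordering of blocks).

Per-block formulas:
  For a 2×2 Jordan block J_2(6): exp(t · J_2(6)) = e^(6t)·(I + t·N), where N is the 2×2 nilpotent shift.

After assembling e^{tJ} and conjugating by P, we get:

e^{tA} =
  [t*exp(6*t) + exp(6*t), -t*exp(6*t)]
  [t*exp(6*t), -t*exp(6*t) + exp(6*t)]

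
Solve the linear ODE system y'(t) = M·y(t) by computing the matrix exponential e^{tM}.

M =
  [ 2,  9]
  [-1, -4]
e^{tM} =
  [3*t*exp(-t) + exp(-t), 9*t*exp(-t)]
  [-t*exp(-t), -3*t*exp(-t) + exp(-t)]

Strategy: write M = P · J · P⁻¹ where J is a Jordan canonical form, so e^{tM} = P · e^{tJ} · P⁻¹, and e^{tJ} can be computed block-by-block.

M has Jordan form
J =
  [-1,  1]
  [ 0, -1]
(up to reordering of blocks).

Per-block formulas:
  For a 2×2 Jordan block J_2(-1): exp(t · J_2(-1)) = e^(-1t)·(I + t·N), where N is the 2×2 nilpotent shift.

After assembling e^{tJ} and conjugating by P, we get:

e^{tM} =
  [3*t*exp(-t) + exp(-t), 9*t*exp(-t)]
  [-t*exp(-t), -3*t*exp(-t) + exp(-t)]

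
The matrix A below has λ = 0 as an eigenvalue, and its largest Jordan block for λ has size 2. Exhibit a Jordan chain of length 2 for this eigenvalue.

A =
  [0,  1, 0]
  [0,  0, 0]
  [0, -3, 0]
A Jordan chain for λ = 0 of length 2:
v_1 = (1, 0, -3)ᵀ
v_2 = (0, 1, 0)ᵀ

Let N = A − (0)·I. We want v_2 with N^2 v_2 = 0 but N^1 v_2 ≠ 0; then v_{j-1} := N · v_j for j = 2, …, 2.

Pick v_2 = (0, 1, 0)ᵀ.
Then v_1 = N · v_2 = (1, 0, -3)ᵀ.

Sanity check: (A − (0)·I) v_1 = (0, 0, 0)ᵀ = 0. ✓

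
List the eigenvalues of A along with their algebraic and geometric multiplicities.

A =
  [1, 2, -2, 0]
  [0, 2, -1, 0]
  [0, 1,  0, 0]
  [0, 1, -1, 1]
λ = 1: alg = 4, geom = 3

Step 1 — factor the characteristic polynomial to read off the algebraic multiplicities:
  χ_A(x) = (x - 1)^4

Step 2 — compute geometric multiplicities via the rank-nullity identity g(λ) = n − rank(A − λI):
  rank(A − (1)·I) = 1, so dim ker(A − (1)·I) = n − 1 = 3

Summary:
  λ = 1: algebraic multiplicity = 4, geometric multiplicity = 3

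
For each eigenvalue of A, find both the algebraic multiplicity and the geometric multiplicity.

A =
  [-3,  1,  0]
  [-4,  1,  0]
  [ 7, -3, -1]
λ = -1: alg = 3, geom = 1

Step 1 — factor the characteristic polynomial to read off the algebraic multiplicities:
  χ_A(x) = (x + 1)^3

Step 2 — compute geometric multiplicities via the rank-nullity identity g(λ) = n − rank(A − λI):
  rank(A − (-1)·I) = 2, so dim ker(A − (-1)·I) = n − 2 = 1

Summary:
  λ = -1: algebraic multiplicity = 3, geometric multiplicity = 1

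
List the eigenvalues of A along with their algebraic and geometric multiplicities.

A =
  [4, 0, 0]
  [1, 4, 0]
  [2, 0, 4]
λ = 4: alg = 3, geom = 2

Step 1 — factor the characteristic polynomial to read off the algebraic multiplicities:
  χ_A(x) = (x - 4)^3

Step 2 — compute geometric multiplicities via the rank-nullity identity g(λ) = n − rank(A − λI):
  rank(A − (4)·I) = 1, so dim ker(A − (4)·I) = n − 1 = 2

Summary:
  λ = 4: algebraic multiplicity = 3, geometric multiplicity = 2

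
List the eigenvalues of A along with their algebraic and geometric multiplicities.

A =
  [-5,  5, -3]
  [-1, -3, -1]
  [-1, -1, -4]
λ = -4: alg = 3, geom = 1

Step 1 — factor the characteristic polynomial to read off the algebraic multiplicities:
  χ_A(x) = (x + 4)^3

Step 2 — compute geometric multiplicities via the rank-nullity identity g(λ) = n − rank(A − λI):
  rank(A − (-4)·I) = 2, so dim ker(A − (-4)·I) = n − 2 = 1

Summary:
  λ = -4: algebraic multiplicity = 3, geometric multiplicity = 1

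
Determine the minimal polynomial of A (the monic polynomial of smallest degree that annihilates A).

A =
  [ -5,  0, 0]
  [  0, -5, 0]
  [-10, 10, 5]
x^2 - 25

The characteristic polynomial is χ_A(x) = (x - 5)*(x + 5)^2, so the eigenvalues are known. The minimal polynomial is
  m_A(x) = Π_λ (x − λ)^{k_λ}
where k_λ is the size of the *largest* Jordan block for λ (equivalently, the smallest k with (A − λI)^k v = 0 for every generalised eigenvector v of λ).

  λ = -5: largest Jordan block has size 1, contributing (x + 5)
  λ = 5: largest Jordan block has size 1, contributing (x − 5)

So m_A(x) = (x - 5)*(x + 5) = x^2 - 25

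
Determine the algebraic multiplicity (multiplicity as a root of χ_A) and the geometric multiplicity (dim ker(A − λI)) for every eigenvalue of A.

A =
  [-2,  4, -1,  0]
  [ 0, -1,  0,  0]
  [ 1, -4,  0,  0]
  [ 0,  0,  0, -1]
λ = -1: alg = 4, geom = 3

Step 1 — factor the characteristic polynomial to read off the algebraic multiplicities:
  χ_A(x) = (x + 1)^4

Step 2 — compute geometric multiplicities via the rank-nullity identity g(λ) = n − rank(A − λI):
  rank(A − (-1)·I) = 1, so dim ker(A − (-1)·I) = n − 1 = 3

Summary:
  λ = -1: algebraic multiplicity = 4, geometric multiplicity = 3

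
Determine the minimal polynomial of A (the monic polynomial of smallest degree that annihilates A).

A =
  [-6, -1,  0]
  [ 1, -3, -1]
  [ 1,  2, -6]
x^3 + 15*x^2 + 75*x + 125

The characteristic polynomial is χ_A(x) = (x + 5)^3, so the eigenvalues are known. The minimal polynomial is
  m_A(x) = Π_λ (x − λ)^{k_λ}
where k_λ is the size of the *largest* Jordan block for λ (equivalently, the smallest k with (A − λI)^k v = 0 for every generalised eigenvector v of λ).

  λ = -5: largest Jordan block has size 3, contributing (x + 5)^3

So m_A(x) = (x + 5)^3 = x^3 + 15*x^2 + 75*x + 125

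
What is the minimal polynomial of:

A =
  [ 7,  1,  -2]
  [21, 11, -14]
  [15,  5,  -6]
x^2 - 8*x + 16

The characteristic polynomial is χ_A(x) = (x - 4)^3, so the eigenvalues are known. The minimal polynomial is
  m_A(x) = Π_λ (x − λ)^{k_λ}
where k_λ is the size of the *largest* Jordan block for λ (equivalently, the smallest k with (A − λI)^k v = 0 for every generalised eigenvector v of λ).

  λ = 4: largest Jordan block has size 2, contributing (x − 4)^2

So m_A(x) = (x - 4)^2 = x^2 - 8*x + 16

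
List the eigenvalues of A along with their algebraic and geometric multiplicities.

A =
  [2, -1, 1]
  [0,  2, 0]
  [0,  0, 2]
λ = 2: alg = 3, geom = 2

Step 1 — factor the characteristic polynomial to read off the algebraic multiplicities:
  χ_A(x) = (x - 2)^3

Step 2 — compute geometric multiplicities via the rank-nullity identity g(λ) = n − rank(A − λI):
  rank(A − (2)·I) = 1, so dim ker(A − (2)·I) = n − 1 = 2

Summary:
  λ = 2: algebraic multiplicity = 3, geometric multiplicity = 2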